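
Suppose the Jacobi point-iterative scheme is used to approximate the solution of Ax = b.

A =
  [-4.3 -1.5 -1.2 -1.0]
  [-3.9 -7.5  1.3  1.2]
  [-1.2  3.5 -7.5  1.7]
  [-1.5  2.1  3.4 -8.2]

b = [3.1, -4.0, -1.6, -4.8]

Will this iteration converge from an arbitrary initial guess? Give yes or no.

A = D + L + U where D = diag(-4.3, -7.5, -7.5, -8.2).
Jacobi: T = -D⁻¹(L+U), T[2,1] = -(3.5)/(-7.5) = +0.4667; T[2,2] = 0.
  T[0,:] = [+0.0000, -0.3488, -0.2791, -0.2326]
  T[1,:] = [-0.5200, +0.0000, +0.1733, +0.1600]
  T[2,:] = [-0.1600, +0.4667, +0.0000, +0.2267]
  T[3,:] = [-0.1829, +0.2561, +0.4146, +0.0000]
|eigenvalues of T|: 0.8553, 0.3596, 0.2624, 0.2624.
ρ = 0.8553; 0.8553 < 1 ⇒ converges.

yes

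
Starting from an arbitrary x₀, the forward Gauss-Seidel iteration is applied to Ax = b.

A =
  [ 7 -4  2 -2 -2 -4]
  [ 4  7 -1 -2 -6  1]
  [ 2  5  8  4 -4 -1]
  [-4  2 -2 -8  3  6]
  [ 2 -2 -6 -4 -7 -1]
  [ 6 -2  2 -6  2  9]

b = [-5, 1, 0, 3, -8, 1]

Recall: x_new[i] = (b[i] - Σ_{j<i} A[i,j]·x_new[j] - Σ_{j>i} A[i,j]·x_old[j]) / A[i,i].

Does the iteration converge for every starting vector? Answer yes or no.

no

Write A = D+L+U with D = diag(7, 7, 8, -8, -7, 9).
GS T = -(D+L)⁻¹U: row 0 first, T[0,3] = -(-2)/(7) = +0.2857; later rows by forward substitution.
  T[0,:] = [+0.0000, +0.5714, -0.2857, +0.2857, +0.2857, +0.5714]
  T[1,:] = [+0.0000, -0.3265, +0.3061, +0.1224, +0.6939, -0.4694]
  T[2,:] = [+0.0000, +0.0612, -0.1199, -0.6480, -0.0051, +0.2755]
  T[3,:] = [+0.0000, -0.3827, +0.2494, +0.0497, +0.4069, +0.2781]
  T[4,:] = [+0.0000, +0.4227, -0.2088, +0.5736, -0.3448, -0.2405]
  T[5,:] = [+0.0000, -0.8162, +0.4978, -0.1136, +0.3127, -0.3077]
moduli |λ_i(T)| = 1.1920, 0.5643, 0.4552, 0.4552, 0.0105, 0.0000.
ρ(T) = max|λ| = 1.1920; 1.1920 > 1: divergent.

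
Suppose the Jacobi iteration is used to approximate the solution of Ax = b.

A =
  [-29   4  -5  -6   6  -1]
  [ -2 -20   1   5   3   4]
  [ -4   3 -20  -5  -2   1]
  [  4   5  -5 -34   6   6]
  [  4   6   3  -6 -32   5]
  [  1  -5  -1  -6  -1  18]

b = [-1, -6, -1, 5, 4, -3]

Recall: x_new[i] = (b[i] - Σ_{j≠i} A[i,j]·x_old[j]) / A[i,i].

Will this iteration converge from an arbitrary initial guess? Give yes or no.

Write A = D+L+U with D = diag(-29, -20, -20, -34, -32, 18).
Jacobi T = -D⁻¹(L+U): T[5,1] = -(-5)/(18) = +0.2778; T[5,5] = 0.
  T[0,:] = [+0.0000 +0.1379 -0.1724 -0.2069 +0.2069 -0.0345]
  T[1,:] = [-0.1000 +0.0000 +0.0500 +0.2500 +0.1500 +0.2000]
  T[2,:] = [-0.2000 +0.1500 +0.0000 -0.2500 -0.1000 +0.0500]
  T[3,:] = [+0.1176 +0.1471 -0.1471 +0.0000 +0.1765 +0.1765]
  T[4,:] = [+0.1250 +0.1875 +0.0938 -0.1875 +0.0000 +0.1562]
  T[5,:] = [-0.0556 +0.2778 +0.0556 +0.3333 +0.0556 +0.0000]
moduli |λ_i(T)| = 0.5027, 0.3084, 0.2707, 0.2707, 0.2362, 0.2362.
spectral radius ρ = 0.5027; 0.5027 < 1: convergent.

yes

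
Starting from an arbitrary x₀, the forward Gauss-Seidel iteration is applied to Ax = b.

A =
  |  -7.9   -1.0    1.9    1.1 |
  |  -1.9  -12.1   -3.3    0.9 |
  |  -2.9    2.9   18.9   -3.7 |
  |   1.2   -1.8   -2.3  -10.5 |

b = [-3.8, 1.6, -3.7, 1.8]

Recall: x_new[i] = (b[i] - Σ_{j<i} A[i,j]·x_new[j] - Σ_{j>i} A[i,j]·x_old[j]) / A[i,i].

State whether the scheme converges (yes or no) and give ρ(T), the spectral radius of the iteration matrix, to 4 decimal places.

Split A = D + L + U, D = diag(-7.9, -12.1, 18.9, -10.5).
Gauss-Seidel: T = -(D+L)⁻¹U, row 0 first, T[0,2] = -(1.9)/(-7.9) = +0.2405; later rows by forward substitution.
  T[0,:] = [+0.0000 -0.1266 +0.2405 +0.1392]
  T[1,:] = [+0.0000 +0.0199 -0.3105 +0.0525]
  T[2,:] = [+0.0000 -0.0225 +0.0845 +0.2091]
  T[3,:] = [+0.0000 -0.0130 +0.0622 -0.0389]
moduli |λ_i(T)| = 0.1961, 0.0834, 0.0472, 0.0000.
ρ = 0.1961; 0.1961 < 1: convergent.

yes, ρ = 0.1961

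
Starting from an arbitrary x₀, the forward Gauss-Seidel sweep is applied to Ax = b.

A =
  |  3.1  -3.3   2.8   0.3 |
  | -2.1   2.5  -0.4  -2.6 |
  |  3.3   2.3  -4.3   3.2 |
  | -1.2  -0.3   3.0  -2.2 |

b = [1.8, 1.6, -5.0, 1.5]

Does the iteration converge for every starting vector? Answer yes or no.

no

A = D + L + U where D = diag(3.1, 2.5, -4.3, -2.2).
Gauss-Seidel: T = -(D+L)⁻¹U, row 0 first, T[0,1] = -(-3.3)/(3.1) = +1.0645; later rows by forward substitution.
  T[0,:] = [+0.0000 +1.0645 -0.9032 -0.0968]
  T[1,:] = [+0.0000 +0.8942 -0.5987 +0.9587]
  T[2,:] = [+0.0000 +1.2952 -1.0134 +1.1827]
  T[3,:] = [+0.0000 +1.0637 -0.8076 +1.5348]
|roots of det(T-λI)|: 1.6225, 0.3343, 0.1275, 0.0000.
ρ(T) = max|λ| = 1.6225; 1.6225 > 1 ⇒ diverges.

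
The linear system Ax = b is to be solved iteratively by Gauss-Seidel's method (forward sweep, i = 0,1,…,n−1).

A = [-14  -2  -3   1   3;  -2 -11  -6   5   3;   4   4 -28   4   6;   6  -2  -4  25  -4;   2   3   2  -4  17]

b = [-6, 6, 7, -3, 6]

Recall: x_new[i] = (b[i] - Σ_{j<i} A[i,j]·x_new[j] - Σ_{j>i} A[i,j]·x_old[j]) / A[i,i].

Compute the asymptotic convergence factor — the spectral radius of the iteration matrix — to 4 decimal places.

0.2844

A = D + L + U where D = diag(-14, -11, -28, 25, 17).
T_GS = -(D+L)⁻¹U: row 0 first, T[0,1] = -(-2)/(-14) = -0.1429; later rows by forward substitution.
  T[0,:] = [+0.0000, -0.1429, -0.2143, +0.0714, +0.2143]
  T[1,:] = [+0.0000, +0.0260, -0.5065, +0.4416, +0.2338]
  T[2,:] = [+0.0000, -0.0167, -0.1030, +0.2161, +0.2783]
  T[3,:] = [+0.0000, +0.0337, -0.0056, +0.0528, +0.1718]
  T[4,:] = [+0.0000, +0.0221, +0.1254, -0.0993, -0.0588]
|eigenvalues of T|: 0.2844, 0.1313, 0.1313, 0.0427, 0.0000.
ρ = 0.2844; 0.2844 < 1: convergent.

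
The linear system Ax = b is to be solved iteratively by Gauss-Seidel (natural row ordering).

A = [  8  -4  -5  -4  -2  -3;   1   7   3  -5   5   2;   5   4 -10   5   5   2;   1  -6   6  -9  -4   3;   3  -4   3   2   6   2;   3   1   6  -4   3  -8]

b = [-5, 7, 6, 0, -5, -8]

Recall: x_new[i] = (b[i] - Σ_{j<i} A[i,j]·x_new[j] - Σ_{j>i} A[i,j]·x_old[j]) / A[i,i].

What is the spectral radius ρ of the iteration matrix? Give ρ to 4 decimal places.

1.5414

Write A = D+L+U with D = diag(8, 7, -10, -9, 6, -8).
Gauss-Seidel: T = -(D+L)⁻¹U, row 0 first, T[0,1] = -(-4)/(8) = +0.5000; later rows by forward substitution.
  T[0,:] = [+0.0000 +0.5000 +0.6250 +0.5000 +0.2500 +0.3750]
  T[1,:] = [+0.0000 -0.0714 -0.5179 +0.6429 -0.7500 -0.3393]
  T[2,:] = [+0.0000 +0.2214 +0.1054 +1.0071 +0.3250 +0.2518]
  T[3,:] = [+0.0000 +0.2508 +0.4849 +0.2984 +0.3000 +0.7690]
  T[4,:] = [+0.0000 -0.4919 -0.8721 -0.4245 -0.8875 -1.1293]
  T[5,:] = [+0.0000 +0.0348 -0.3208 +0.7148 -0.2391 -0.5209]
eigenvalue magnitudes: 1.5414, 0.9934, 0.4714, 0.1235, 0.0668, 0.0000.
ρ(T) = max|λ| = 1.5414; 1.5414 > 1, so it fails to converge.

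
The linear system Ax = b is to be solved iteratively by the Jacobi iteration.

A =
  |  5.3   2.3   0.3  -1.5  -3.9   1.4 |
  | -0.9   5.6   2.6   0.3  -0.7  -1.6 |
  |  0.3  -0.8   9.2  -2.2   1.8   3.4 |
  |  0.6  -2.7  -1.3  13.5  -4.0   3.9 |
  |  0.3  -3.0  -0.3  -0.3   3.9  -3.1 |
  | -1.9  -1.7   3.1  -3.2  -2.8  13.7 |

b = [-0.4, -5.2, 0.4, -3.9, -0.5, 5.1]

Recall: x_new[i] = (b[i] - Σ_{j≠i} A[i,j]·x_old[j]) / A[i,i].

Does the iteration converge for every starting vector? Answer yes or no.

yes

Split A = D + L + U, D = diag(5.3, 5.6, 9.2, 13.5, 3.9, 13.7).
T_J = -D⁻¹(L+U): T[0,4] = -(-3.9)/(5.3) = +0.7358; T[0,0] = 0.
  T[0,:] = [+0.0000  -0.4340  -0.0566  +0.2830  +0.7358  -0.2642]
  T[1,:] = [+0.1607  +0.0000  -0.4643  -0.0536  +0.1250  +0.2857]
  T[2,:] = [-0.0326  +0.0870  +0.0000  +0.2391  -0.1957  -0.3696]
  T[3,:] = [-0.0444  +0.2000  +0.0963  +0.0000  +0.2963  -0.2889]
  T[4,:] = [-0.0769  +0.7692  +0.0769  +0.0769  +0.0000  +0.7949]
  T[5,:] = [+0.1387  +0.1241  -0.2263  +0.2336  +0.2044  +0.0000]
|roots of det(T-λI)|: 0.8602, 0.6016, 0.6016, 0.3688, 0.3688, 0.1488.
ρ = 0.8602; 0.8602 < 1 ⇒ converges.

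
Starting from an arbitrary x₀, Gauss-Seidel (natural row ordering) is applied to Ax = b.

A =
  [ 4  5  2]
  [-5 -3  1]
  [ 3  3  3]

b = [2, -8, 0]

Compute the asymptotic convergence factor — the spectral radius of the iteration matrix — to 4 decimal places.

1.6667

A = D + L + U where D = diag(4, -3, 3).
GS T = -(D+L)⁻¹U: row 0 first, T[0,2] = -(2)/(4) = -0.5000; later rows by forward substitution.
  T[0,:] = [+0.0000, -1.2500, -0.5000]
  T[1,:] = [+0.0000, +2.0833, +1.1667]
  T[2,:] = [+0.0000, -0.8333, -0.6667]
|roots of det(T-λI)|: 1.6667, 0.2500, 0.0000.
ρ(T) = max|λ| = 1.6667; 1.6667 > 1 ⇒ diverges.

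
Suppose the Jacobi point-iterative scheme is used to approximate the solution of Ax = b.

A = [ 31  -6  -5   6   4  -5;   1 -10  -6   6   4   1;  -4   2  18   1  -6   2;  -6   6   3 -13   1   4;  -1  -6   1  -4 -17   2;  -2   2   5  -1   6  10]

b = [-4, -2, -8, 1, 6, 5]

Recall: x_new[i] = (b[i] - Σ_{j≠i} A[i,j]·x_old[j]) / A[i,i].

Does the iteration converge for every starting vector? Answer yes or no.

Let D = diag(31, -10, 18, -13, -17, 10); L, U the strict triangles.
Jacobi T = -D⁻¹(L+U): T[2,0] = -(-4)/(18) = +0.2222; T[2,2] = 0.
  T[0,:] = [+0.0000, +0.1935, +0.1613, -0.1935, -0.1290, +0.1613]
  T[1,:] = [+0.1000, +0.0000, -0.6000, +0.6000, +0.4000, +0.1000]
  T[2,:] = [+0.2222, -0.1111, +0.0000, -0.0556, +0.3333, -0.1111]
  T[3,:] = [-0.4615, +0.4615, +0.2308, +0.0000, +0.0769, +0.3077]
  T[4,:] = [-0.0588, -0.3529, +0.0588, -0.2353, +0.0000, +0.1176]
  T[5,:] = [+0.2000, -0.2000, -0.5000, +0.1000, -0.6000, +0.0000]
eigenvalue magnitudes: 0.8938, 0.6443, 0.5231, 0.5231, 0.2644, 0.0609.
spectral radius ρ = 0.8938; 0.8938 < 1 ⇒ converges.

yes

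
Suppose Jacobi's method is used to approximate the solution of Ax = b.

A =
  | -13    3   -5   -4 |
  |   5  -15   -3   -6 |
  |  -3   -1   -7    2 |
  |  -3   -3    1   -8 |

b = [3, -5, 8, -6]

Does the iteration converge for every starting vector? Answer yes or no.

yes

Let D = diag(-13, -15, -7, -8); L, U the strict triangles.
Jacobi: T = -D⁻¹(L+U), T[0,2] = -(-5)/(-13) = -0.3846; T[0,0] = 0.
  T[0,:] = [+0.0000, +0.2308, -0.3846, -0.3077]
  T[1,:] = [+0.3333, +0.0000, -0.2000, -0.4000]
  T[2,:] = [-0.4286, -0.1429, +0.0000, +0.2857]
  T[3,:] = [-0.3750, -0.3750, +0.1250, +0.0000]
|eigenvalues of T|: 0.8984, 0.4071, 0.4071, 0.0861.
spectral radius ρ = 0.8984; 0.8984 < 1, so it converges for any x₀.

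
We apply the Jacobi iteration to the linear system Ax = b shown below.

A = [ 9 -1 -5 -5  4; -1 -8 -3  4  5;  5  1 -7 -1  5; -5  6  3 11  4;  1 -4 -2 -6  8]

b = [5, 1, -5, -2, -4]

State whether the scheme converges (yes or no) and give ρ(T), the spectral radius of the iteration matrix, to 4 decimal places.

Diagonal D = diag(9, -8, -7, 11, 8); L, U strict lower/upper.
Jacobi: T = -D⁻¹(L+U), T[0,3] = -(-5)/(9) = +0.5556; T[0,0] = 0.
  T[0,:] = [+0.0000  +0.1111  +0.5556  +0.5556  -0.4444]
  T[1,:] = [-0.1250  +0.0000  -0.3750  +0.5000  +0.6250]
  T[2,:] = [+0.7143  +0.1429  +0.0000  -0.1429  +0.7143]
  T[3,:] = [+0.4545  -0.5455  -0.2727  +0.0000  -0.3636]
  T[4,:] = [-0.1250  +0.5000  +0.2500  +0.7500  +0.0000]
moduli |λ_i(T)| = 1.2526, 0.8717, 0.8717, 0.6753, 0.2462.
ρ = 1.2526; 1.2526 > 1 ⇒ diverges.

no, ρ = 1.2526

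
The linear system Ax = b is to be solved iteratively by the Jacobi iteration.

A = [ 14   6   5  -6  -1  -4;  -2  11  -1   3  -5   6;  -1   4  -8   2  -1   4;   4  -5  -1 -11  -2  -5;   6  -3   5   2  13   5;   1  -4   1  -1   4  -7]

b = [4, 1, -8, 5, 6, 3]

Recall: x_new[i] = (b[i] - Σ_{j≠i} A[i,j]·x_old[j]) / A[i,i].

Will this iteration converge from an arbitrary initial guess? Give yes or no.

Diagonal D = diag(14, 11, -8, -11, 13, -7); L, U strict lower/upper.
Jacobi: T = -D⁻¹(L+U), T[4,1] = -(-3)/(13) = +0.2308; T[4,4] = 0.
  T[0,:] = [+0.0000 -0.4286 -0.3571 +0.4286 +0.0714 +0.2857]
  T[1,:] = [+0.1818 +0.0000 +0.0909 -0.2727 +0.4545 -0.5455]
  T[2,:] = [-0.1250 +0.5000 +0.0000 +0.2500 -0.1250 +0.5000]
  T[3,:] = [+0.3636 -0.4545 -0.0909 +0.0000 -0.1818 -0.4545]
  T[4,:] = [-0.4615 +0.2308 -0.3846 -0.1538 +0.0000 -0.3846]
  T[5,:] = [+0.1429 -0.5714 +0.1429 -0.1429 +0.5714 +0.0000]
moduli |λ_i(T)| = 1.1345, 0.7120, 0.5530, 0.5530, 0.4348, 0.0295.
ρ(T) = max|λ| = 1.1345; 1.1345 > 1 ⇒ diverges.

no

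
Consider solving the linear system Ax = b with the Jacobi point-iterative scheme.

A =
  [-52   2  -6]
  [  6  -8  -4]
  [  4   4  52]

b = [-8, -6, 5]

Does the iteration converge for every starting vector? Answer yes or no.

yes

Let D = diag(-52, -8, 52); L, U the strict triangles.
Jacobi T = -D⁻¹(L+U): T[1,0] = -(6)/(-8) = +0.7500; T[1,1] = 0.
  T[0,:] = [+0.0000  +0.0385  -0.1154]
  T[1,:] = [+0.7500  +0.0000  -0.5000]
  T[2,:] = [-0.0769  -0.0769  +0.0000]
|roots of det(T-λI)|: 0.3189, 0.1597, 0.1597.
ρ = 0.3189; 0.3189 < 1: convergent.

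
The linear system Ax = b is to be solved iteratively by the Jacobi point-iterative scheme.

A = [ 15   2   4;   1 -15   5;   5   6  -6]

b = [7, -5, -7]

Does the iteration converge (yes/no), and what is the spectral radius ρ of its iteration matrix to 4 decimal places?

Write A = D+L+U with D = diag(15, -15, -6).
T_J = -D⁻¹(L+U): T[2,0] = -(5)/(-6) = +0.8333; T[2,2] = 0.
  T[0,:] = [+0.0000 -0.1333 -0.2667]
  T[1,:] = [+0.0667 +0.0000 +0.3333]
  T[2,:] = [+0.8333 +1.0000 +0.0000]
eigenvalue magnitudes: 0.4683, 0.3421, 0.3421.
ρ = 0.4683; 0.4683 < 1 ⇒ converges.

yes, ρ = 0.4683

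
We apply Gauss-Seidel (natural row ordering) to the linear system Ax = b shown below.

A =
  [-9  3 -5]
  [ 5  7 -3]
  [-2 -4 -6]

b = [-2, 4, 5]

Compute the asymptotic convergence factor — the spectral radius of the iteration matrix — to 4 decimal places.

0.5098

Write A = D+L+U with D = diag(-9, 7, -6).
Gauss-Seidel: T = -(D+L)⁻¹U, row 0 first, T[0,2] = -(-5)/(-9) = -0.5556; later rows by forward substitution.
  T[0,:] = [+0.0000 +0.3333 -0.5556]
  T[1,:] = [+0.0000 -0.2381 +0.8254]
  T[2,:] = [+0.0000 +0.0476 -0.3651]
|λ(T)| sorted: 0.5098, 0.0934, 0.0000.
ρ = 0.5098; 0.5098 < 1: convergent.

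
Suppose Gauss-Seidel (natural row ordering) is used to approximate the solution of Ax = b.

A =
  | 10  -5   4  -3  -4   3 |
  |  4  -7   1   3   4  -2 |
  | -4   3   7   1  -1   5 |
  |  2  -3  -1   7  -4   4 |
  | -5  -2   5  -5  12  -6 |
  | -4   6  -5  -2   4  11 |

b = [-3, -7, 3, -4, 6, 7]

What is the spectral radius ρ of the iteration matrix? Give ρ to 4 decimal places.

Diagonal D = diag(10, -7, 7, 7, 12, 11); L, U strict lower/upper.
Gauss-Seidel: T = -(D+L)⁻¹U, row 0 first, T[0,5] = -(3)/(10) = -0.3000; later rows by forward substitution.
  T[0,:] = [+0.0000, +0.5000, -0.4000, +0.3000, +0.4000, -0.3000]
  T[1,:] = [+0.0000, +0.2857, -0.0857, +0.6000, +0.8000, -0.4571]
  T[2,:] = [+0.0000, +0.1633, -0.1918, -0.2286, +0.0286, -0.6898]
  T[3,:] = [+0.0000, +0.0029, +0.0501, +0.1388, +0.8041, -0.7802]
  T[4,:] = [+0.0000, +0.1891, -0.0801, +0.3781, +0.6231, +0.2612]
  T[5,:] = [+0.0000, +0.0319, -0.1476, -0.4343, -0.3583, -0.4101]
eigenvalue magnitudes: 1.2278, 0.8874, 0.2056, 0.2056, 0.0230, 0.0000.
ρ = 1.2278; 1.2278 > 1: divergent.

1.2278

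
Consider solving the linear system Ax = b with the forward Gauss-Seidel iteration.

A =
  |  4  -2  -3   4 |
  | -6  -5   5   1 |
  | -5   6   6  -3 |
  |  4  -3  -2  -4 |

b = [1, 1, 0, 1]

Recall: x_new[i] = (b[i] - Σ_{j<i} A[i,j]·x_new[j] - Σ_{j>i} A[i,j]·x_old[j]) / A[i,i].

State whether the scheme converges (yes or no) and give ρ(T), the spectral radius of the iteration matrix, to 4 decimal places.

no, ρ = 1.2871

Write A = D+L+U with D = diag(4, -5, 6, -4).
Gauss-Seidel: T = -(D+L)⁻¹U, row 0 first, T[0,1] = -(-2)/(4) = +0.5000; later rows by forward substitution.
  T[0,:] = [+0.0000, +0.5000, +0.7500, -1.0000]
  T[1,:] = [+0.0000, -0.6000, +0.1000, +1.4000]
  T[2,:] = [+0.0000, +1.0167, +0.5250, -1.7333]
  T[3,:] = [+0.0000, +0.4417, +0.4125, -1.1833]
moduli |λ_i(T)| = 1.2871, 0.4553, 0.4266, 0.0000.
ρ = 1.2871; 1.2871 > 1, so it fails to converge.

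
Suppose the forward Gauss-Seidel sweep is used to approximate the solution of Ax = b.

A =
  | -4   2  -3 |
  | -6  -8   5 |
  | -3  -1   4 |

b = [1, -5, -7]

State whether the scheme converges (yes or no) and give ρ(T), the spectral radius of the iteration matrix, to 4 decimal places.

yes, ρ = 0.9008

Diagonal D = diag(-4, -8, 4); L, U strict lower/upper.
T_GS = -(D+L)⁻¹U: row 0 first, T[0,1] = -(2)/(-4) = +0.5000; later rows by forward substitution.
  T[0,:] = [+0.0000  +0.5000  -0.7500]
  T[1,:] = [+0.0000  -0.3750  +1.1875]
  T[2,:] = [+0.0000  +0.2812  -0.2656]
eigenvalue magnitudes: 0.9008, 0.2602, 0.0000.
ρ(T) = max|λ| = 0.9008; 0.9008 < 1 ⇒ converges.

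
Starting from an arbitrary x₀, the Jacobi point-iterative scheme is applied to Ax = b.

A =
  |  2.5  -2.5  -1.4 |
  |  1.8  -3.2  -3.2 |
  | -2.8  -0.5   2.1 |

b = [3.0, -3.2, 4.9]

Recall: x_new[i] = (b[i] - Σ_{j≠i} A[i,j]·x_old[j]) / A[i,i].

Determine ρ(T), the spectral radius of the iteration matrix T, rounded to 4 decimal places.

A = D + L + U where D = diag(2.5, -3.2, 2.1).
Jacobi: T = -D⁻¹(L+U), T[1,2] = -(-3.2)/(-3.2) = -1.0000; T[1,1] = 0.
  T[0,:] = [+0.0000 +1.0000 +0.5600]
  T[1,:] = [+0.5625 +0.0000 -1.0000]
  T[2,:] = [+1.3333 +0.2381 +0.0000]
|roots of det(T-λI)|: 1.4029, 0.9471, 0.9471.
spectral radius ρ = 1.4029; 1.4029 > 1 ⇒ diverges.

1.4029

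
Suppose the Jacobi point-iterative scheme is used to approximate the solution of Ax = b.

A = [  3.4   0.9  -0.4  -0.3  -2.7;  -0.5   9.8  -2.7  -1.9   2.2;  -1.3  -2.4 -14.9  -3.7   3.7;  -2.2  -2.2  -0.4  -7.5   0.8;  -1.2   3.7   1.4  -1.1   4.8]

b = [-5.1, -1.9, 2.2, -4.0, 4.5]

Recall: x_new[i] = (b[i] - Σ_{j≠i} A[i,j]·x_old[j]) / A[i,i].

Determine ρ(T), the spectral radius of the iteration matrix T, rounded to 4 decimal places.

0.6569

Let D = diag(3.4, 9.8, -14.9, -7.5, 4.8); L, U the strict triangles.
Jacobi T = -D⁻¹(L+U): T[1,2] = -(-2.7)/(9.8) = +0.2755; T[1,1] = 0.
  T[0,:] = [+0.0000, -0.2647, +0.1176, +0.0882, +0.7941]
  T[1,:] = [+0.0510, +0.0000, +0.2755, +0.1939, -0.2245]
  T[2,:] = [-0.0872, -0.1611, +0.0000, -0.2483, +0.2483]
  T[3,:] = [-0.2933, -0.2933, -0.0533, +0.0000, +0.1067]
  T[4,:] = [+0.2500, -0.7708, -0.2917, +0.2292, +0.0000]
|λ(T)| sorted: 0.6569, 0.4271, 0.4271, 0.4151, 0.4151.
ρ(T) = max|λ| = 0.6569; 0.6569 < 1: convergent.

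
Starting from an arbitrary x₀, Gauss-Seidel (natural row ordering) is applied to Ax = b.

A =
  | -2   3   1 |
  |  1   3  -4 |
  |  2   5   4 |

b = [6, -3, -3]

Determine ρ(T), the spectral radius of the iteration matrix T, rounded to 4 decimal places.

1.5723

Let D = diag(-2, 3, 4); L, U the strict triangles.
GS T = -(D+L)⁻¹U: row 0 first, T[0,2] = -(1)/(-2) = +0.5000; later rows by forward substitution.
  T[0,:] = [+0.0000, +1.5000, +0.5000]
  T[1,:] = [+0.0000, -0.5000, +1.1667]
  T[2,:] = [+0.0000, -0.1250, -1.7083]
|λ(T)| sorted: 1.5723, 0.6360, 0.0000.
ρ(T) = max|λ| = 1.5723; 1.5723 > 1, so it fails to converge.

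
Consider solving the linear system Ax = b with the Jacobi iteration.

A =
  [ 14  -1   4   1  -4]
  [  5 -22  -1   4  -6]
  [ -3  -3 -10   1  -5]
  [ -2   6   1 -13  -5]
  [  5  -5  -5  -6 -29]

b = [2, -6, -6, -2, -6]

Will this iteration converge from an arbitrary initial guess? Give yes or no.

Split A = D + L + U, D = diag(14, -22, -10, -13, -29).
Jacobi: T = -D⁻¹(L+U), T[1,3] = -(4)/(-22) = +0.1818; T[1,1] = 0.
  T[0,:] = [+0.0000 +0.0714 -0.2857 -0.0714 +0.2857]
  T[1,:] = [+0.2273 +0.0000 -0.0455 +0.1818 -0.2727]
  T[2,:] = [-0.3000 -0.3000 +0.0000 +0.1000 -0.5000]
  T[3,:] = [-0.1538 +0.4615 +0.0769 +0.0000 -0.3846]
  T[4,:] = [+0.1724 -0.1724 -0.1724 -0.2069 +0.0000]
moduli |λ_i(T)| = 0.6763, 0.3833, 0.3711, 0.3575, 0.3575.
ρ = 0.6763; 0.6763 < 1, so it converges for any x₀.

yes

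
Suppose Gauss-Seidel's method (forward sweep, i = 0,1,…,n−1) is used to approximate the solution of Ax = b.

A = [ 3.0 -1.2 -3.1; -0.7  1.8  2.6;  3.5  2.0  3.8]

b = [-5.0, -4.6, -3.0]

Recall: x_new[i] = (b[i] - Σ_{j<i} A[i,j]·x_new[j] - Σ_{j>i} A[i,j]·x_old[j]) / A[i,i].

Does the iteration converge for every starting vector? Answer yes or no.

yes

A = D + L + U where D = diag(3, 1.8, 3.8).
T_GS = -(D+L)⁻¹U: row 0 first, T[0,2] = -(-3.1)/(3) = +1.0333; later rows by forward substitution.
  T[0,:] = [+0.0000  +0.4000  +1.0333]
  T[1,:] = [+0.0000  +0.1556  -1.0426]
  T[2,:] = [+0.0000  -0.4503  -0.4030]
|λ(T)| sorted: 0.8636, 0.6162, 0.0000.
spectral radius ρ = 0.8636; 0.8636 < 1 ⇒ converges.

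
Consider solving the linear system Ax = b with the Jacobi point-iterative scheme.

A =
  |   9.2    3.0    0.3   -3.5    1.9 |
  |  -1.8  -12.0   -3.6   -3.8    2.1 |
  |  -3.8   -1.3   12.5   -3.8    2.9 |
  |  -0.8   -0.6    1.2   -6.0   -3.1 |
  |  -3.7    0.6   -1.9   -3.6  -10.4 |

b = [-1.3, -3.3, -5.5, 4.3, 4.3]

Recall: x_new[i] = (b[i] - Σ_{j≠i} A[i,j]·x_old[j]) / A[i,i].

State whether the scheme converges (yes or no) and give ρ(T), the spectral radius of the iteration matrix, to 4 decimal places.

yes, ρ = 0.8229

Let D = diag(9.2, -12, 12.5, -6, -10.4); L, U the strict triangles.
Jacobi T = -D⁻¹(L+U): T[2,0] = -(-3.8)/(12.5) = +0.3040; T[2,2] = 0.
  T[0,:] = [+0.0000, -0.3261, -0.0326, +0.3804, -0.2065]
  T[1,:] = [-0.1500, +0.0000, -0.3000, -0.3167, +0.1750]
  T[2,:] = [+0.3040, +0.1040, +0.0000, +0.3040, -0.2320]
  T[3,:] = [-0.1333, -0.1000, +0.2000, +0.0000, -0.5167]
  T[4,:] = [-0.3558, +0.0577, -0.1827, -0.3462, +0.0000]
moduli |λ_i(T)| = 0.8229, 0.2851, 0.2851, 0.2725, 0.2725.
ρ = 0.8229; 0.8229 < 1 ⇒ converges.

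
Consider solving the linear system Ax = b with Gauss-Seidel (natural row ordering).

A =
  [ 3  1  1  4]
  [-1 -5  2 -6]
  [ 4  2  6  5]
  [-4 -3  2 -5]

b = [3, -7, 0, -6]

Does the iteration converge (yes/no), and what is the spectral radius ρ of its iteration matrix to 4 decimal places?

no, ρ = 1.6049

Split A = D + L + U, D = diag(3, -5, 6, -5).
T_GS = -(D+L)⁻¹U: row 0 first, T[0,2] = -(1)/(3) = -0.3333; later rows by forward substitution.
  T[0,:] = [+0.0000, -0.3333, -0.3333, -1.3333]
  T[1,:] = [+0.0000, +0.0667, +0.4667, -0.9333]
  T[2,:] = [+0.0000, +0.2000, +0.0667, +0.3667]
  T[3,:] = [+0.0000, +0.3067, +0.0133, +1.7733]
|roots of det(T-λI)|: 1.6049, 0.4304, 0.1287, 0.0000.
ρ(T) = max|λ| = 1.6049; 1.6049 > 1 ⇒ diverges.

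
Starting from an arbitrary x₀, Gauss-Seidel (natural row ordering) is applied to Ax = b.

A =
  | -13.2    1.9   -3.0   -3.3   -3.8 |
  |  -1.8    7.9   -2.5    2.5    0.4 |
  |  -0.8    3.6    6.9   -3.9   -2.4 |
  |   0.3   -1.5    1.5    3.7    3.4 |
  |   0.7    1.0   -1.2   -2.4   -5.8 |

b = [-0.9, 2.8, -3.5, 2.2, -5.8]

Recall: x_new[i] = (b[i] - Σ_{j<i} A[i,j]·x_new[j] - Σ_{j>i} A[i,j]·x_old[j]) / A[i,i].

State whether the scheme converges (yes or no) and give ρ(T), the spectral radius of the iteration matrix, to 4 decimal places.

yes, ρ = 0.6992

A = D + L + U where D = diag(-13.2, 7.9, 6.9, 3.7, -5.8).
GS T = -(D+L)⁻¹U: row 0 first, T[0,3] = -(-3.3)/(-13.2) = -0.2500; later rows by forward substitution.
  T[0,:] = [+0.0000  +0.1439  -0.2273  -0.2500  -0.2879]
  T[1,:] = [+0.0000  +0.0328  +0.2647  -0.3734  -0.1162]
  T[2,:] = [+0.0000  -0.0004  -0.1644  +0.7311  +0.3751]
  T[3,:] = [+0.0000  +0.0018  +0.1924  -0.4275  -1.0948]
  T[4,:] = [+0.0000  +0.0224  -0.0274  -0.0689  +0.3206]
|λ(T)| sorted: 0.6992, 0.4604, 0.0943, 0.0941, 0.0000.
spectral radius ρ = 0.6992; 0.6992 < 1: convergent.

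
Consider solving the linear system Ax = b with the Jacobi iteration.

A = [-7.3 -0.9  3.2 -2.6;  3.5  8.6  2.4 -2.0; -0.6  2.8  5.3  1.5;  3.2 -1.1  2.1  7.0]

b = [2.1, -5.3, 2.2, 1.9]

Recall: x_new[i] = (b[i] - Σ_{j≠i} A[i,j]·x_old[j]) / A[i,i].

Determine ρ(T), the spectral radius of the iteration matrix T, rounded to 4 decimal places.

Let D = diag(-7.3, 8.6, 5.3, 7); L, U the strict triangles.
T_J = -D⁻¹(L+U): T[2,3] = -(1.5)/(5.3) = -0.2830; T[2,2] = 0.
  T[0,:] = [+0.0000, -0.1233, +0.4384, -0.3562]
  T[1,:] = [-0.4070, +0.0000, -0.2791, +0.2326]
  T[2,:] = [+0.1132, -0.5283, +0.0000, -0.2830]
  T[3,:] = [-0.4571, +0.1571, -0.3000, +0.0000]
eigenvalue magnitudes: 0.9190, 0.3934, 0.3934, 0.2296.
ρ(T) = max|λ| = 0.9190; 0.9190 < 1 ⇒ converges.

0.9190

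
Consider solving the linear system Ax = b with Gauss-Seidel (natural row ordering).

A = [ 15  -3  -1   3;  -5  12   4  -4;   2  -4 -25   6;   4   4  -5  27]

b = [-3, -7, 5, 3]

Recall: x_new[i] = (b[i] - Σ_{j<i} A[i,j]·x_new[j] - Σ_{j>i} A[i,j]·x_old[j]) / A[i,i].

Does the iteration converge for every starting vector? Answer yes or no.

Write A = D+L+U with D = diag(15, 12, -25, 27).
GS T = -(D+L)⁻¹U: row 0 first, T[0,2] = -(-1)/(15) = +0.0667; later rows by forward substitution.
  T[0,:] = [+0.0000  +0.2000  +0.0667  -0.2000]
  T[1,:] = [+0.0000  +0.0833  -0.3056  +0.2500]
  T[2,:] = [+0.0000  +0.0027  +0.0542  +0.1840]
  T[3,:] = [+0.0000  -0.0415  +0.0454  +0.0267]
|eigenvalues of T|: 0.1774, 0.1156, 0.1156, 0.0000.
ρ = 0.1774; 0.1774 < 1, so it converges for any x₀.

yes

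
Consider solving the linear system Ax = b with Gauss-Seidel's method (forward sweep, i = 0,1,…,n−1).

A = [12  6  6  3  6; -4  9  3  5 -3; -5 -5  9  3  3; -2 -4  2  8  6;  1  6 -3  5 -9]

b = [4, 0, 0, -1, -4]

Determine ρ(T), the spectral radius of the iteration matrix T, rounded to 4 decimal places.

Write A = D+L+U with D = diag(12, 9, 9, 8, -9).
GS T = -(D+L)⁻¹U: row 0 first, T[0,3] = -(3)/(12) = -0.2500; later rows by forward substitution.
  T[0,:] = [+0.0000, -0.5000, -0.5000, -0.2500, -0.5000]
  T[1,:] = [+0.0000, -0.2222, -0.5556, -0.6667, +0.1111]
  T[2,:] = [+0.0000, -0.4012, -0.5864, -0.8426, -0.5494]
  T[3,:] = [+0.0000, -0.1358, -0.2562, -0.1852, -0.6821]
  T[4,:] = [+0.0000, -0.1454, -0.3728, -0.2942, -0.1773]
|λ(T)| sorted: 1.5135, 0.1804, 0.1804, 0.0940, 0.0000.
ρ(T) = max|λ| = 1.5135; 1.5135 > 1: divergent.

1.5135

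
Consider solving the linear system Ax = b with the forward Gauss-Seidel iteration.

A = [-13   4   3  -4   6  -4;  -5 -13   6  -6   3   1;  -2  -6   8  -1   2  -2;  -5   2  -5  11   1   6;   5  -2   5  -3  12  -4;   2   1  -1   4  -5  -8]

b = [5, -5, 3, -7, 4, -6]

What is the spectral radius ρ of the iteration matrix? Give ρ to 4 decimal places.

0.8304

Let D = diag(-13, -13, 8, 11, 12, -8); L, U the strict triangles.
Gauss-Seidel: T = -(D+L)⁻¹U, row 0 first, T[0,1] = -(4)/(-13) = +0.3077; later rows by forward substitution.
  T[0,:] = [+0.0000 +0.3077 +0.2308 -0.3077 +0.4615 -0.3077]
  T[1,:] = [+0.0000 -0.1183 +0.3728 -0.3432 +0.0533 +0.1953]
  T[2,:] = [+0.0000 -0.0118 +0.3373 -0.2093 -0.0947 +0.3195]
  T[3,:] = [+0.0000 +0.1560 +0.1904 -0.1726 +0.0662 -0.5756]
  T[4,:] = [+0.0000 -0.1040 -0.1269 +0.1151 -0.1274 +0.2171]
  T[5,:] = [+0.0000 +0.2066 +0.2367 -0.2519 +0.2466 -0.5159]
|roots of det(T-λI)|: 0.8304, 0.4061, 0.2052, 0.0632, 0.0307, 0.0000.
ρ(T) = max|λ| = 0.8304; 0.8304 < 1, so it converges for any x₀.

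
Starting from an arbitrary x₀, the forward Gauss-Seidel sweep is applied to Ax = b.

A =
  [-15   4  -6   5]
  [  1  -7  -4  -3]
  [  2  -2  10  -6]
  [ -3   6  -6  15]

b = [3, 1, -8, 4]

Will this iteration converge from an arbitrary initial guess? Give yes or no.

Split A = D + L + U, D = diag(-15, -7, 10, 15).
Gauss-Seidel: T = -(D+L)⁻¹U, row 0 first, T[0,3] = -(5)/(-15) = +0.3333; later rows by forward substitution.
  T[0,:] = [+0.0000 +0.2667 -0.4000 +0.3333]
  T[1,:] = [+0.0000 +0.0381 -0.6286 -0.3810]
  T[2,:] = [+0.0000 -0.0457 -0.0457 +0.4571]
  T[3,:] = [+0.0000 +0.0198 +0.1531 +0.4019]
eigenvalue magnitudes: 0.5120, 0.2568, 0.1391, 0.0000.
ρ = 0.5120; 0.5120 < 1 ⇒ converges.

yes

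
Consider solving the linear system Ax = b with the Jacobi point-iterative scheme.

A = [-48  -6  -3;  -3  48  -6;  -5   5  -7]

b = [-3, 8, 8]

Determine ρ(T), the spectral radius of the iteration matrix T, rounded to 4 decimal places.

0.3846

Diagonal D = diag(-48, 48, -7); L, U strict lower/upper.
Jacobi: T = -D⁻¹(L+U), T[1,2] = -(-6)/(48) = +0.1250; T[1,1] = 0.
  T[0,:] = [+0.0000  -0.1250  -0.0625]
  T[1,:] = [+0.0625  +0.0000  +0.1250]
  T[2,:] = [-0.7143  +0.7143  +0.0000]
moduli |λ_i(T)| = 0.3846, 0.3156, 0.0690.
spectral radius ρ = 0.3846; 0.3846 < 1: convergent.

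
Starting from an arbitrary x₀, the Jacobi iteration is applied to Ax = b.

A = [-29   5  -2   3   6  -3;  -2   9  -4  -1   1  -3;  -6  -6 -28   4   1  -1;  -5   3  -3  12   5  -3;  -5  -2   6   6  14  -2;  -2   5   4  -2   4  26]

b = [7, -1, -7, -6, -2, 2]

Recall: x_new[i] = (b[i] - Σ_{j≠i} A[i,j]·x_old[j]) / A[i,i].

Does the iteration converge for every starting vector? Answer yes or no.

yes

Diagonal D = diag(-29, 9, -28, 12, 14, 26); L, U strict lower/upper.
T_J = -D⁻¹(L+U): T[1,3] = -(-1)/(9) = +0.1111; T[1,1] = 0.
  T[0,:] = [+0.0000  +0.1724  -0.0690  +0.1034  +0.2069  -0.1034]
  T[1,:] = [+0.2222  +0.0000  +0.4444  +0.1111  -0.1111  +0.3333]
  T[2,:] = [-0.2143  -0.2143  +0.0000  +0.1429  +0.0357  -0.0357]
  T[3,:] = [+0.4167  -0.2500  +0.2500  +0.0000  -0.4167  +0.2500]
  T[4,:] = [+0.3571  +0.1429  -0.4286  -0.4286  +0.0000  +0.1429]
  T[5,:] = [+0.0769  -0.1923  -0.1538  +0.0769  -0.1538  +0.0000]
|λ(T)| sorted: 0.6116, 0.2974, 0.2974, 0.2942, 0.2942, 0.1020.
spectral radius ρ = 0.6116; 0.6116 < 1: convergent.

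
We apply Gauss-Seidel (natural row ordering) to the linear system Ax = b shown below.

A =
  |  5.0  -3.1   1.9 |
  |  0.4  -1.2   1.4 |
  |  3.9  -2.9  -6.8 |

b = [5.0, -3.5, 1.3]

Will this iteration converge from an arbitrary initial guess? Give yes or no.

yes

Write A = D+L+U with D = diag(5, -1.2, -6.8).
GS T = -(D+L)⁻¹U: row 0 first, T[0,2] = -(1.9)/(5) = -0.3800; later rows by forward substitution.
  T[0,:] = [+0.0000 +0.6200 -0.3800]
  T[1,:] = [+0.0000 +0.2067 +1.0400]
  T[2,:] = [+0.0000 +0.2675 -0.6615]
|λ(T)| sorted: 0.9105, 0.4557, 0.0000.
spectral radius ρ = 0.9105; 0.9105 < 1, so it converges for any x₀.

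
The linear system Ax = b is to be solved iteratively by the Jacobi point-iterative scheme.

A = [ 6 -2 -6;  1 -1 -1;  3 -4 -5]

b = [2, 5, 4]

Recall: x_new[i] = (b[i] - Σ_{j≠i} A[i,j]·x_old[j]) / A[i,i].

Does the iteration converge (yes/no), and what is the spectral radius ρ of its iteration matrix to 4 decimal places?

A = D + L + U where D = diag(6, -1, -5).
T_J = -D⁻¹(L+U): T[0,2] = -(-6)/(6) = +1.0000; T[0,0] = 0.
  T[0,:] = [+0.0000 +0.3333 +1.0000]
  T[1,:] = [+1.0000 +0.0000 -1.0000]
  T[2,:] = [+0.6000 -0.8000 +0.0000]
moduli |λ_i(T)| = 1.5432, 0.8050, 0.8050.
ρ = 1.5432; 1.5432 > 1: divergent.

no, ρ = 1.5432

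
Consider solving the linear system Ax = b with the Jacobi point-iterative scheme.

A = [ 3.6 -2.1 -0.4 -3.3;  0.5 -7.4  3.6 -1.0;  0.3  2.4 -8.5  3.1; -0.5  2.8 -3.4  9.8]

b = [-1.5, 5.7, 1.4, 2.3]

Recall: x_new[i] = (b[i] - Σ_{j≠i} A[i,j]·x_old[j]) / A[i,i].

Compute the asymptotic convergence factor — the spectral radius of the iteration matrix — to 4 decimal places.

Split A = D + L + U, D = diag(3.6, -7.4, -8.5, 9.8).
T_J = -D⁻¹(L+U): T[0,1] = -(-2.1)/(3.6) = +0.5833; T[0,0] = 0.
  T[0,:] = [+0.0000  +0.5833  +0.1111  +0.9167]
  T[1,:] = [+0.0676  +0.0000  +0.4865  -0.1351]
  T[2,:] = [+0.0353  +0.2824  +0.0000  +0.3647]
  T[3,:] = [+0.0510  -0.2857  +0.3469  +0.0000]
|λ(T)| sorted: 0.6830, 0.4929, 0.2649, 0.0748.
ρ(T) = max|λ| = 0.6830; 0.6830 < 1: convergent.

0.6830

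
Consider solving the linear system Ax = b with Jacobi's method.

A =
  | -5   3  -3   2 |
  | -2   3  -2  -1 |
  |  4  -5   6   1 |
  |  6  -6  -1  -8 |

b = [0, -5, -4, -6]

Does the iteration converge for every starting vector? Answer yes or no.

Diagonal D = diag(-5, 3, 6, -8); L, U strict lower/upper.
Jacobi T = -D⁻¹(L+U): T[3,1] = -(-6)/(-8) = -0.7500; T[3,3] = 0.
  T[0,:] = [+0.0000, +0.6000, -0.6000, +0.4000]
  T[1,:] = [+0.6667, +0.0000, +0.6667, +0.3333]
  T[2,:] = [-0.6667, +0.8333, +0.0000, -0.1667]
  T[3,:] = [+0.7500, -0.7500, -0.1250, +0.0000]
eigenvalue magnitudes: 1.3038, 0.7830, 0.7830, 0.2224.
ρ(T) = max|λ| = 1.3038; 1.3038 > 1 ⇒ diverges.

no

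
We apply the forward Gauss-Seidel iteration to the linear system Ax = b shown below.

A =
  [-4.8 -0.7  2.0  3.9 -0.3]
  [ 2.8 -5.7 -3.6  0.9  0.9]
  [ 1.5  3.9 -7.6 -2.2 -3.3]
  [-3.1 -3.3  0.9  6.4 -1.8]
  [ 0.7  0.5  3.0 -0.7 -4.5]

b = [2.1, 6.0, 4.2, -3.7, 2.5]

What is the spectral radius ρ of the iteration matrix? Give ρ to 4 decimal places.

Split A = D + L + U, D = diag(-4.8, -5.7, -7.6, 6.4, -4.5).
GS T = -(D+L)⁻¹U: row 0 first, T[0,3] = -(3.9)/(-4.8) = +0.8125; later rows by forward substitution.
  T[0,:] = [+0.0000, -0.1458, +0.4167, +0.8125, -0.0625]
  T[1,:] = [+0.0000, -0.0716, -0.4269, +0.5570, +0.1272]
  T[2,:] = [+0.0000, -0.0655, -0.1368, +0.1567, -0.3813]
  T[3,:] = [+0.0000, -0.0984, +0.0009, +0.6587, +0.3702]
  T[4,:] = [+0.0000, -0.0590, -0.0740, +0.1903, -0.3074]
|roots of det(T-λI)|: 0.6375, 0.5169, 0.0717, 0.0494, 0.0000.
ρ = 0.6375; 0.6375 < 1 ⇒ converges.

0.6375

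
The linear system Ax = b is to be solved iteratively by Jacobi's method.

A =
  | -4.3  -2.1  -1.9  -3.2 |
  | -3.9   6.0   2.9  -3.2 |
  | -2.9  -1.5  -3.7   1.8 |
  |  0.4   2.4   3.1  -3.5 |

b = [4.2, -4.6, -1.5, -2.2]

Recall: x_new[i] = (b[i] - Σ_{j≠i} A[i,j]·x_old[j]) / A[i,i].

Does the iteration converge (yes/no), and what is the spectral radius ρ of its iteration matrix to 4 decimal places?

no, ρ = 1.1329

Let D = diag(-4.3, 6, -3.7, -3.5); L, U the strict triangles.
Jacobi: T = -D⁻¹(L+U), T[1,3] = -(-3.2)/(6) = +0.5333; T[1,1] = 0.
  T[0,:] = [+0.0000  -0.4884  -0.4419  -0.7442]
  T[1,:] = [+0.6500  +0.0000  -0.4833  +0.5333]
  T[2,:] = [-0.7838  -0.4054  +0.0000  +0.4865]
  T[3,:] = [+0.1143  +0.6857  +0.8857  +0.0000]
|eigenvalues of T|: 1.1329, 0.8693, 0.3435, 0.3435.
ρ(T) = max|λ| = 1.1329; 1.1329 > 1, so it fails to converge.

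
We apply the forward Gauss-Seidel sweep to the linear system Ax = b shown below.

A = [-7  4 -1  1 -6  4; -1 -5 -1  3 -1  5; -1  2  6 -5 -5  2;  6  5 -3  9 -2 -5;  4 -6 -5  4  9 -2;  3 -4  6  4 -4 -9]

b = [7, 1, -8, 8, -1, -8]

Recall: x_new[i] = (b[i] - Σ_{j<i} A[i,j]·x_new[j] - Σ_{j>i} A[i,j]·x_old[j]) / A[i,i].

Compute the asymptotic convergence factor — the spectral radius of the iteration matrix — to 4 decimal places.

Write A = D+L+U with D = diag(-7, -5, 6, 9, 9, -9).
Gauss-Seidel: T = -(D+L)⁻¹U, row 0 first, T[0,4] = -(-6)/(-7) = -0.8571; later rows by forward substitution.
  T[0,:] = [+0.0000  +0.5714  -0.1429  +0.1429  -0.8571  +0.5714]
  T[1,:] = [+0.0000  -0.1143  -0.1714  +0.5714  -0.0286  +0.8857]
  T[2,:] = [+0.0000  +0.1333  +0.0333  +0.6667  +0.7000  -0.5333]
  T[3,:] = [+0.0000  -0.2730  +0.2016  -0.1905  +1.0429  -0.4952]
  T[4,:] = [+0.0000  -0.1347  -0.1219  +0.7725  +0.2873  +0.4825]
  T[5,:] = [+0.0000  +0.2687  +0.1946  -0.1899  +0.5295  -0.9933]
eigenvalue magnitudes: 1.5247, 0.9089, 0.5168, 0.1683, 0.0130, 0.0000.
spectral radius ρ = 1.5247; 1.5247 > 1, so it fails to converge.

1.5247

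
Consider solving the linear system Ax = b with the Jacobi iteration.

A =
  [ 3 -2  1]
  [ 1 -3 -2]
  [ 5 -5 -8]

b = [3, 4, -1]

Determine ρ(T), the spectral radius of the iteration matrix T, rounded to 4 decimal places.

Split A = D + L + U, D = diag(3, -3, -8).
T_J = -D⁻¹(L+U): T[2,1] = -(-5)/(-8) = -0.6250; T[2,2] = 0.
  T[0,:] = [+0.0000 +0.6667 -0.3333]
  T[1,:] = [+0.3333 +0.0000 -0.6667]
  T[2,:] = [+0.6250 -0.6250 +0.0000]
|eigenvalues of T|: 0.8263, 0.5021, 0.5021.
ρ(T) = max|λ| = 0.8263; 0.8263 < 1: convergent.

0.8263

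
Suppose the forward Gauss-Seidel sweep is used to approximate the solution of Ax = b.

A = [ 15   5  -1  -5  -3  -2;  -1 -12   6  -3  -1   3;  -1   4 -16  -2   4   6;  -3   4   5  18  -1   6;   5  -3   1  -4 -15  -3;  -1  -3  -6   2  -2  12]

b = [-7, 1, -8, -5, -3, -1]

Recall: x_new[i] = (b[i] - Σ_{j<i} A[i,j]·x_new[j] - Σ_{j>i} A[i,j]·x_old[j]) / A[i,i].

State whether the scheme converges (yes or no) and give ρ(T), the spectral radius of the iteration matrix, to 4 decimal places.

yes, ρ = 0.7225

Split A = D + L + U, D = diag(15, -12, -16, 18, -15, 12).
T_GS = -(D+L)⁻¹U: row 0 first, T[0,4] = -(-3)/(15) = +0.2000; later rows by forward substitution.
  T[0,:] = [+0.0000, -0.3333, +0.0667, +0.3333, +0.2000, +0.1333]
  T[1,:] = [+0.0000, +0.0278, +0.4944, -0.2778, -0.1000, +0.2389]
  T[2,:] = [+0.0000, +0.0278, +0.1194, -0.2153, +0.2125, +0.4264]
  T[3,:] = [+0.0000, -0.0694, -0.1319, +0.1771, +0.0521, -0.4826]
  T[4,:] = [+0.0000, -0.0963, -0.0335, +0.1051, +0.0869, -0.0462]
  T[5,:] = [+0.0000, -0.0114, +0.2053, -0.1613, +0.1037, +0.3568]
|λ(T)| sorted: 0.7225, 0.2801, 0.1837, 0.0368, 0.0141, 0.0000.
spectral radius ρ = 0.7225; 0.7225 < 1, so it converges for any x₀.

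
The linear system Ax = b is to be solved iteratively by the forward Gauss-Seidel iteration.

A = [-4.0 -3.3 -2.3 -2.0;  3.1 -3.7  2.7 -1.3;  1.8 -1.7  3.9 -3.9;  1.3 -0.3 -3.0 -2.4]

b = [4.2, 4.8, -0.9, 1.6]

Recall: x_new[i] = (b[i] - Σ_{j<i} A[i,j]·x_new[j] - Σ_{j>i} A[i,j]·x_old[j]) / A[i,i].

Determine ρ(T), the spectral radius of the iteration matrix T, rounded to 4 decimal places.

Let D = diag(-4, -3.7, 3.9, -2.4); L, U the strict triangles.
Gauss-Seidel: T = -(D+L)⁻¹U, row 0 first, T[0,1] = -(-3.3)/(-4) = -0.8250; later rows by forward substitution.
  T[0,:] = [+0.0000, -0.8250, -0.5750, -0.5000]
  T[1,:] = [+0.0000, -0.6912, +0.2480, -0.7703]
  T[2,:] = [+0.0000, +0.0795, +0.3735, +0.8950]
  T[3,:] = [+0.0000, -0.4598, -0.8093, -1.2933]
eigenvalue magnitudes: 1.4184, 0.4795, 0.4795, 0.0000.
spectral radius ρ = 1.4184; 1.4184 > 1, so it fails to converge.

1.4184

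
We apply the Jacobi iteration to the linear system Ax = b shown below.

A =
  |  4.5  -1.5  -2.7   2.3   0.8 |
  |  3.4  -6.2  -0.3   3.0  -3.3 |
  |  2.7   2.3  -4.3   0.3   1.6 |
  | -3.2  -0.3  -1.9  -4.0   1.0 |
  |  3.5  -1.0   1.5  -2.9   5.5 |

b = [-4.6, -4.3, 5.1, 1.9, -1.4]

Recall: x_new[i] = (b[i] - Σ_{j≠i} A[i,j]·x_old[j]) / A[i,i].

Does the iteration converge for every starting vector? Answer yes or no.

no

Write A = D+L+U with D = diag(4.5, -6.2, -4.3, -4, 5.5).
T_J = -D⁻¹(L+U): T[3,4] = -(1)/(-4) = +0.2500; T[3,3] = 0.
  T[0,:] = [+0.0000  +0.3333  +0.6000  -0.5111  -0.1778]
  T[1,:] = [+0.5484  +0.0000  -0.0484  +0.4839  -0.5323]
  T[2,:] = [+0.6279  +0.5349  +0.0000  +0.0698  +0.3721]
  T[3,:] = [-0.8000  -0.0750  -0.4750  +0.0000  +0.2500]
  T[4,:] = [-0.6364  +0.1818  -0.2727  +0.5273  +0.0000]
|roots of det(T-λI)|: 1.1438, 0.8539, 0.4808, 0.4808, 0.4785.
ρ(T) = max|λ| = 1.1438; 1.1438 > 1 ⇒ diverges.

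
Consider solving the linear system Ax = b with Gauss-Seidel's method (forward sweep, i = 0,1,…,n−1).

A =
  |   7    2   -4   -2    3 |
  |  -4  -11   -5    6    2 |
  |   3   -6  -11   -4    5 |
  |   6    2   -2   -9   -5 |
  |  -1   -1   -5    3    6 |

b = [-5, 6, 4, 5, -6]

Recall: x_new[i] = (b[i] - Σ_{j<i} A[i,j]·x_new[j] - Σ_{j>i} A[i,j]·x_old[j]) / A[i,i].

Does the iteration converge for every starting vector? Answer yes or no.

no

A = D + L + U where D = diag(7, -11, -11, -9, 6).
T_GS = -(D+L)⁻¹U: row 0 first, T[0,2] = -(-4)/(7) = +0.5714; later rows by forward substitution.
  T[0,:] = [+0.0000 -0.2857 +0.5714 +0.2857 -0.4286]
  T[1,:] = [+0.0000 +0.1039 -0.6623 +0.4416 +0.3377]
  T[2,:] = [+0.0000 -0.1346 +0.5171 -0.5266 +0.1535]
  T[3,:] = [+0.0000 -0.1375 +0.1189 +0.4056 -0.8003]
  T[4,:] = [+0.0000 -0.0737 +0.3564 -0.5204 +0.5129]
|roots of det(T-λI)|: 1.2438, 0.2640, 0.2640, 0.0504, 0.0000.
ρ(T) = max|λ| = 1.2438; 1.2438 > 1: divergent.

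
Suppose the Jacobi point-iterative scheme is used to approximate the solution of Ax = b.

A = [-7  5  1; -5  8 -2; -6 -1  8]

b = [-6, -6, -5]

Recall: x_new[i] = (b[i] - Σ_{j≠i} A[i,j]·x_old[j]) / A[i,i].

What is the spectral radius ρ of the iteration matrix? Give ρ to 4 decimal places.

Let D = diag(-7, 8, 8); L, U the strict triangles.
T_J = -D⁻¹(L+U): T[0,2] = -(1)/(-7) = +0.1429; T[0,0] = 0.
  T[0,:] = [+0.0000  +0.7143  +0.1429]
  T[1,:] = [+0.6250  +0.0000  +0.2500]
  T[2,:] = [+0.7500  +0.1250  +0.0000]
|λ(T)| sorted: 0.8672, 0.5776, 0.2896.
spectral radius ρ = 0.8672; 0.8672 < 1 ⇒ converges.

0.8672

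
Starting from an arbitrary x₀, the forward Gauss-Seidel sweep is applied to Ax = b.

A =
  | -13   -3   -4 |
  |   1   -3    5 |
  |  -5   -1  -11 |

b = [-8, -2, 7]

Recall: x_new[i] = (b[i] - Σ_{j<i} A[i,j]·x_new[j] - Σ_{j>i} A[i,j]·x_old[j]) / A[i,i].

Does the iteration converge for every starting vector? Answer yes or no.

yes

Write A = D+L+U with D = diag(-13, -3, -11).
Gauss-Seidel: T = -(D+L)⁻¹U, row 0 first, T[0,1] = -(-3)/(-13) = -0.2308; later rows by forward substitution.
  T[0,:] = [+0.0000 -0.2308 -0.3077]
  T[1,:] = [+0.0000 -0.0769 +1.5641]
  T[2,:] = [+0.0000 +0.1119 -0.0023]
|eigenvalues of T|: 0.4596, 0.3804, 0.0000.
ρ(T) = max|λ| = 0.4596; 0.4596 < 1: convergent.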